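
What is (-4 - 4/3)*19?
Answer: -304/3 ≈ -101.33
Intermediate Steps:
(-4 - 4/3)*19 = -16/3*19 = -304/3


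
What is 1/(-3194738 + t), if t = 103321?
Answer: -1/3091417 ≈ -3.2348e-7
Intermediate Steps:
1/(-3194738 + t) = 1/(-3194738 + 103321) = 1/(-3091417) = -1/3091417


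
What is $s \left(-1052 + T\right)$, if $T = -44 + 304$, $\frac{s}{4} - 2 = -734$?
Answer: $2318976$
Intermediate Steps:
$s = -2928$ ($s = 8 + 4 \left(-734\right) = 8 - 2936 = -2928$)
$T = 260$
$s \left(-1052 + T\right) = - 2928 \left(-1052 + 260\right) = \left(-2928\right) \left(-792\right) = 2318976$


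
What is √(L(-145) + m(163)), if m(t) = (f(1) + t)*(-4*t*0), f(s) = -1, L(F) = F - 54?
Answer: I*√199 ≈ 14.107*I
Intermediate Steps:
L(F) = -54 + F
m(t) = 0 (m(t) = (-1 + t)*(-4*t*0) = (-1 + t)*0 = 0)
√(L(-145) + m(163)) = √((-54 - 145) + 0) = √(-199 + 0) = √(-199) = I*√199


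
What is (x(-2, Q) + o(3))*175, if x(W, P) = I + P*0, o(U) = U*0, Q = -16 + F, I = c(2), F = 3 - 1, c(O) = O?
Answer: 350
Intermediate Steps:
F = 2
I = 2
Q = -14 (Q = -16 + 2 = -14)
o(U) = 0
x(W, P) = 2 (x(W, P) = 2 + P*0 = 2 + 0 = 2)
(x(-2, Q) + o(3))*175 = (2 + 0)*175 = 2*175 = 350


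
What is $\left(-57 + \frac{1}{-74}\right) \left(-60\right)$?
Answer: $\frac{126570}{37} \approx 3420.8$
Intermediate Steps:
$\left(-57 + \frac{1}{-74}\right) \left(-60\right) = \left(-57 - \frac{1}{74}\right) \left(-60\right) = \left(- \frac{4219}{74}\right) \left(-60\right) = \frac{126570}{37}$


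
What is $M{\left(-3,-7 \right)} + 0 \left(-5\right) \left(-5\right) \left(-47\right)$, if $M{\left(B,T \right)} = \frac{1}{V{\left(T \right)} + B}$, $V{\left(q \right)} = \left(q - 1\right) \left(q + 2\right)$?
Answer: $\frac{1}{37} \approx 0.027027$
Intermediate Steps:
$V{\left(q \right)} = \left(-1 + q\right) \left(2 + q\right)$
$M{\left(B,T \right)} = \frac{1}{-2 + B + T + T^{2}}$ ($M{\left(B,T \right)} = \frac{1}{\left(-2 + T + T^{2}\right) + B} = \frac{1}{-2 + B + T + T^{2}}$)
$M{\left(-3,-7 \right)} + 0 \left(-5\right) \left(-5\right) \left(-47\right) = \frac{1}{-2 - 3 - 7 + \left(-7\right)^{2}} + 0 \left(-5\right) \left(-5\right) \left(-47\right) = \frac{1}{-2 - 3 - 7 + 49} + 0 \left(-5\right) \left(-47\right) = \frac{1}{37} + 0 \left(-47\right) = \frac{1}{37} + 0 = \frac{1}{37}$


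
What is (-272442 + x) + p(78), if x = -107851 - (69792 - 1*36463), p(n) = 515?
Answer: -413107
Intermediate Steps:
x = -141180 (x = -107851 - (69792 - 36463) = -107851 - 1*33329 = -107851 - 33329 = -141180)
(-272442 + x) + p(78) = (-272442 - 141180) + 515 = -413622 + 515 = -413107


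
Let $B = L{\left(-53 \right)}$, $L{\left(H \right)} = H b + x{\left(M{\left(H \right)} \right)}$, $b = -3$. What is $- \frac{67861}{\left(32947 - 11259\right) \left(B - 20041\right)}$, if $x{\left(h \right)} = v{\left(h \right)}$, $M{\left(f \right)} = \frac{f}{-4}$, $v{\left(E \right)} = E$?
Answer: $\frac{67861}{430913450} \approx 0.00015748$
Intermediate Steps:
$M{\left(f \right)} = - \frac{f}{4}$ ($M{\left(f \right)} = f \left(- \frac{1}{4}\right) = - \frac{f}{4}$)
$x{\left(h \right)} = h$
$L{\left(H \right)} = - \frac{13 H}{4}$ ($L{\left(H \right)} = H \left(-3\right) - \frac{H}{4} = - 3 H - \frac{H}{4} = - \frac{13 H}{4}$)
$B = \frac{689}{4}$ ($B = \left(- \frac{13}{4}\right) \left(-53\right) = \frac{689}{4} \approx 172.25$)
$- \frac{67861}{\left(32947 - 11259\right) \left(B - 20041\right)} = - \frac{67861}{\left(32947 - 11259\right) \left(\frac{689}{4} - 20041\right)} = - \frac{67861}{21688 \left(- \frac{79475}{4}\right)} = - \frac{67861}{-430913450} = \left(-67861\right) \left(- \frac{1}{430913450}\right) = \frac{67861}{430913450}$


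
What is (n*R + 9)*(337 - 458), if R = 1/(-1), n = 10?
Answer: 121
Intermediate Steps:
R = -1
(n*R + 9)*(337 - 458) = (10*(-1) + 9)*(337 - 458) = (-10 + 9)*(-121) = -1*(-121) = 121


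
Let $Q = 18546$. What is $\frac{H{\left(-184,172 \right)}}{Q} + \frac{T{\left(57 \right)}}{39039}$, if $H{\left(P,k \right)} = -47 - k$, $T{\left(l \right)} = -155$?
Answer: $- \frac{346187}{21939918} \approx -0.015779$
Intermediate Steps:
$\frac{H{\left(-184,172 \right)}}{Q} + \frac{T{\left(57 \right)}}{39039} = \frac{-47 - 172}{18546} - \frac{155}{39039} = \left(-47 - 172\right) \frac{1}{18546} - \frac{155}{39039} = \left(-219\right) \frac{1}{18546} - \frac{155}{39039} = - \frac{73}{6182} - \frac{155}{39039} = - \frac{346187}{21939918}$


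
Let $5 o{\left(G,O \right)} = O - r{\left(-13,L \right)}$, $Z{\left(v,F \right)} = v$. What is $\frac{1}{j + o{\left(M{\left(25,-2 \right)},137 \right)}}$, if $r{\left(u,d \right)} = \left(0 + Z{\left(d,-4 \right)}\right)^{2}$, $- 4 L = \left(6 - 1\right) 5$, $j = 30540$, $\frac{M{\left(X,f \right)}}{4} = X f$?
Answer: $\frac{80}{2444767} \approx 3.2723 \cdot 10^{-5}$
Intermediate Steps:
$M{\left(X,f \right)} = 4 X f$
$L = - \frac{25}{4}$ ($L = - \frac{\left(6 - 1\right) 5}{4} = - \frac{5 \cdot 5}{4} = \left(- \frac{1}{4}\right) 25 = - \frac{25}{4} \approx -6.25$)
$r{\left(u,d \right)} = d^{2}$ ($r{\left(u,d \right)} = \left(0 + d\right)^{2} = d^{2}$)
$o{\left(G,O \right)} = - \frac{125}{16} + \frac{O}{5}$ ($o{\left(G,O \right)} = \frac{O - \left(- \frac{25}{4}\right)^{2}}{5} = \frac{O - \frac{625}{16}}{5} = \frac{- \frac{625}{16} + O}{5} = - \frac{125}{16} + \frac{O}{5}$)
$\frac{1}{j + o{\left(M{\left(25,-2 \right)},137 \right)}} = \frac{1}{30540 + \left(- \frac{125}{16} + \frac{1}{5} \cdot 137\right)} = \frac{1}{30540 + \left(- \frac{125}{16} + \frac{137}{5}\right)} = \frac{1}{30540 + \frac{1567}{80}} = \frac{1}{\frac{2444767}{80}} = \frac{80}{2444767}$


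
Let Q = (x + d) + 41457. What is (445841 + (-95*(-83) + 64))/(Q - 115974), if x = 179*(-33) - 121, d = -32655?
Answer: -45379/11320 ≈ -4.0087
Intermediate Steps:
x = -6028 (x = -5907 - 121 = -6028)
Q = 2774 (Q = (-6028 - 32655) + 41457 = -38683 + 41457 = 2774)
(445841 + (-95*(-83) + 64))/(Q - 115974) = (445841 + (-95*(-83) + 64))/(2774 - 115974) = (445841 + (7885 + 64))/(-113200) = (445841 + 7949)*(-1/113200) = 453790*(-1/113200) = -45379/11320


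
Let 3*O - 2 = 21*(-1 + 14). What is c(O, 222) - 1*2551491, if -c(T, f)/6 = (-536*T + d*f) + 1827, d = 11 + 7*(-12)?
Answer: -2170417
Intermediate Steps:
O = 275/3 (O = ⅔ + (21*(-1 + 14))/3 = ⅔ + (21*13)/3 = ⅔ + (⅓)*273 = ⅔ + 91 = 275/3 ≈ 91.667)
d = -73 (d = 11 - 84 = -73)
c(T, f) = -10962 + 438*f + 3216*T (c(T, f) = -6*((-536*T - 73*f) + 1827) = -6*(1827 - 536*T - 73*f) = -10962 + 438*f + 3216*T)
c(O, 222) - 1*2551491 = (-10962 + 438*222 + 3216*(275/3)) - 1*2551491 = (-10962 + 97236 + 294800) - 2551491 = 381074 - 2551491 = -2170417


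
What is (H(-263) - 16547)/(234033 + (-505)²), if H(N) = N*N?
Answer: 26311/244529 ≈ 0.10760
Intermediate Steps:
H(N) = N²
(H(-263) - 16547)/(234033 + (-505)²) = ((-263)² - 16547)/(234033 + (-505)²) = (69169 - 16547)/(234033 + 255025) = 52622/489058 = 52622*(1/489058) = 26311/244529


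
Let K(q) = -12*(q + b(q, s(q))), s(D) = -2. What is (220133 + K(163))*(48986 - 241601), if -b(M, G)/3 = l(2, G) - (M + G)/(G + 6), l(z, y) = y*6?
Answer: -41661854040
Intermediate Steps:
l(z, y) = 6*y
b(M, G) = -18*G + 3*(G + M)/(6 + G) (b(M, G) = -3*(6*G - (M + G)/(G + 6)) = -3*(6*G - (G + M)/(6 + G)) = -18*G + 3*(G + M)/(6 + G))
K(q) = -414 - 21*q (K(q) = -12*(q + 3*(q - 35*(-2) - 6*(-2)**2)/(6 - 2)) = -12*(q + 3*(q + 70 - 6*4)/4) = -12*(q + 3*(1/4)*(q + 70 - 24)) = -12*(q + 3*(1/4)*(46 + q)) = -12*(q + (69/2 + 3*q/4)) = -12*(69/2 + 7*q/4) = -414 - 21*q)
(220133 + K(163))*(48986 - 241601) = (220133 + (-414 - 21*163))*(48986 - 241601) = (220133 + (-414 - 3423))*(-192615) = (220133 - 3837)*(-192615) = 216296*(-192615) = -41661854040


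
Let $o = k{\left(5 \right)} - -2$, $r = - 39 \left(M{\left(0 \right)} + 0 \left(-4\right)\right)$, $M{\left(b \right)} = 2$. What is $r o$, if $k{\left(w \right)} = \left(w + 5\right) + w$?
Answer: $-1326$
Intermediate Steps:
$k{\left(w \right)} = 5 + 2 w$ ($k{\left(w \right)} = \left(5 + w\right) + w = 5 + 2 w$)
$r = -78$ ($r = - 39 \left(2 + 0 \left(-4\right)\right) = - 39 \left(2 + 0\right) = \left(-39\right) 2 = -78$)
$o = 17$ ($o = \left(5 + 2 \cdot 5\right) - -2 = \left(5 + 10\right) + 2 = 15 + 2 = 17$)
$r o = \left(-78\right) 17 = -1326$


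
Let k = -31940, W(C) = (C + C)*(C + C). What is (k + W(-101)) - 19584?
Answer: -10720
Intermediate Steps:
W(C) = 4*C**2 (W(C) = (2*C)*(2*C) = 4*C**2)
(k + W(-101)) - 19584 = (-31940 + 4*(-101)**2) - 19584 = (-31940 + 4*10201) - 19584 = (-31940 + 40804) - 19584 = 8864 - 19584 = -10720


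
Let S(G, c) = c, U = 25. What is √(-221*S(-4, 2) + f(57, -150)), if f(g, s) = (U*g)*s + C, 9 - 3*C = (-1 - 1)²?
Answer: I*√1927713/3 ≈ 462.81*I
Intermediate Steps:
C = 5/3 (C = 3 - (-1 - 1)²/3 = 3 - ⅓*(-2)² = 3 - ⅓*4 = 3 - 4/3 = 5/3 ≈ 1.6667)
f(g, s) = 5/3 + 25*g*s (f(g, s) = (25*g)*s + 5/3 = 25*g*s + 5/3 = 5/3 + 25*g*s)
√(-221*S(-4, 2) + f(57, -150)) = √(-221*2 + (5/3 + 25*57*(-150))) = √(-442 + (5/3 - 213750)) = √(-442 - 641245/3) = √(-642571/3) = I*√1927713/3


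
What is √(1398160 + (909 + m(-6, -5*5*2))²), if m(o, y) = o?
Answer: √2213569 ≈ 1487.8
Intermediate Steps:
√(1398160 + (909 + m(-6, -5*5*2))²) = √(1398160 + (909 - 6)²) = √(1398160 + 903²) = √(1398160 + 815409) = √2213569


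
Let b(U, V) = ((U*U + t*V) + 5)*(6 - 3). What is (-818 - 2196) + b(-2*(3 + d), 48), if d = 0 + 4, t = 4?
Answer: -1835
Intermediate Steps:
d = 4
b(U, V) = 15 + 3*U² + 12*V (b(U, V) = ((U*U + 4*V) + 5)*(6 - 3) = ((U² + 4*V) + 5)*3 = (5 + U² + 4*V)*3 = 15 + 3*U² + 12*V)
(-818 - 2196) + b(-2*(3 + d), 48) = (-818 - 2196) + (15 + 3*(-2*(3 + 4))² + 12*48) = -3014 + (15 + 3*(-2*7)² + 576) = -3014 + (15 + 3*(-14)² + 576) = -3014 + (15 + 3*196 + 576) = -3014 + (15 + 588 + 576) = -3014 + 1179 = -1835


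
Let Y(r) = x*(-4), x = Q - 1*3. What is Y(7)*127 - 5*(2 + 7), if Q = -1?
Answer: 1987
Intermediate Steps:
x = -4 (x = -1 - 1*3 = -1 - 3 = -4)
Y(r) = 16 (Y(r) = -4*(-4) = 16)
Y(7)*127 - 5*(2 + 7) = 16*127 - 5*(2 + 7) = 2032 - 5*9 = 2032 - 45 = 1987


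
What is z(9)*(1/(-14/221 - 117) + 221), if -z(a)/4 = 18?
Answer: -411643440/25871 ≈ -15911.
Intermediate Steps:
z(a) = -72 (z(a) = -4*18 = -72)
z(9)*(1/(-14/221 - 117) + 221) = -72*(1/(-14/221 - 117) + 221) = -72*(1/(-25871/221) + 221) = -72*(-221/25871 + 221) = -72*5717270/25871 = -411643440/25871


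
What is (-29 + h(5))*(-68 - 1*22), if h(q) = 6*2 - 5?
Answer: 1980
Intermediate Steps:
h(q) = 7 (h(q) = 12 - 5 = 7)
(-29 + h(5))*(-68 - 1*22) = (-29 + 7)*(-68 - 1*22) = -22*(-68 - 22) = -22*(-90) = 1980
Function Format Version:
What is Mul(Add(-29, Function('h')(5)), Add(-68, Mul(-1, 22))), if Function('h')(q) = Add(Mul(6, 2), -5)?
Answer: 1980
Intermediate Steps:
Function('h')(q) = 7 (Function('h')(q) = Add(12, -5) = 7)
Mul(Add(-29, Function('h')(5)), Add(-68, Mul(-1, 22))) = Mul(Add(-29, 7), Add(-68, Mul(-1, 22))) = Mul(-22, Add(-68, -22)) = Mul(-22, -90) = 1980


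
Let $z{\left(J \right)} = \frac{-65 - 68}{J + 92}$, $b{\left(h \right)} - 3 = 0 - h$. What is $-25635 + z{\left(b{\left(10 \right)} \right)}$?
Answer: $- \frac{2179108}{85} \approx -25637.0$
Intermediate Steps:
$b{\left(h \right)} = 3 - h$ ($b{\left(h \right)} = 3 + \left(0 - h\right) = 3 - h$)
$z{\left(J \right)} = - \frac{133}{92 + J}$
$-25635 + z{\left(b{\left(10 \right)} \right)} = -25635 - \frac{133}{92 + \left(3 - 10\right)} = -25635 - \frac{133}{92 - 7} = -25635 - \frac{133}{85} = - \frac{2179108}{85}$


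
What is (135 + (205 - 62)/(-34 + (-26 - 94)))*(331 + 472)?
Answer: 1507231/14 ≈ 1.0766e+5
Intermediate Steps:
(135 + (205 - 62)/(-34 + (-26 - 94)))*(331 + 472) = (135 + 143/(-34 - 120))*803 = (135 + 143/(-154))*803 = (135 + 143*(-1/154))*803 = (135 - 13/14)*803 = (1877/14)*803 = 1507231/14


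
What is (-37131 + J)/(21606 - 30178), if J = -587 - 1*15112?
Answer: 26415/4286 ≈ 6.1631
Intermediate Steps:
J = -15699 (J = -587 - 15112 = -15699)
(-37131 + J)/(21606 - 30178) = (-37131 - 15699)/(21606 - 30178) = -52830/(-8572) = -52830*(-1/8572) = 26415/4286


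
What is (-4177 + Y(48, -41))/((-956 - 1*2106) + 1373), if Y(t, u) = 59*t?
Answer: 1345/1689 ≈ 0.79633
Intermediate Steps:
(-4177 + Y(48, -41))/((-956 - 1*2106) + 1373) = (-4177 + 59*48)/((-956 - 1*2106) + 1373) = (-4177 + 2832)/((-956 - 2106) + 1373) = -1345/(-3062 + 1373) = -1345/(-1689) = -1345*(-1/1689) = 1345/1689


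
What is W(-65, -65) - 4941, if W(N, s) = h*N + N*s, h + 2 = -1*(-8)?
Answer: -1106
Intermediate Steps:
h = 6 (h = -2 - 1*(-8) = -2 + 8 = 6)
W(N, s) = 6*N + N*s
W(-65, -65) - 4941 = -65*(6 - 65) - 4941 = -65*(-59) - 4941 = 3835 - 4941 = -1106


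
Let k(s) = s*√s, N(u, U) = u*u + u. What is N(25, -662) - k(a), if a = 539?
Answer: 650 - 3773*√11 ≈ -11864.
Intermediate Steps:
N(u, U) = u + u² (N(u, U) = u² + u = u + u²)
k(s) = s^(3/2)
N(25, -662) - k(a) = 25*(1 + 25) - 539^(3/2) = 25*26 - 3773*√11 = 650 - 3773*√11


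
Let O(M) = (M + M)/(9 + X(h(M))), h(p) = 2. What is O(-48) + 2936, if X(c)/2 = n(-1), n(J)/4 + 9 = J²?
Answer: 161576/55 ≈ 2937.7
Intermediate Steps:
n(J) = -36 + 4*J²
X(c) = -64 (X(c) = 2*(-36 + 4*(-1)²) = 2*(-36 + 4*1) = 2*(-36 + 4) = 2*(-32) = -64)
O(M) = -2*M/55 (O(M) = (M + M)/(9 - 64) = (2*M)/(-55) = (2*M)*(-1/55) = -2*M/55)
O(-48) + 2936 = -2/55*(-48) + 2936 = 96/55 + 2936 = 161576/55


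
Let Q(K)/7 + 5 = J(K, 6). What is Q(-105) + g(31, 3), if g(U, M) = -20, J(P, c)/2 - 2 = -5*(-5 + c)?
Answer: -97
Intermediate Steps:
J(P, c) = 54 - 10*c (J(P, c) = 4 + 2*(-5*(-5 + c)) = 4 + 2*(25 - 5*c) = 4 + (50 - 10*c) = 54 - 10*c)
Q(K) = -77 (Q(K) = -35 + 7*(54 - 10*6) = -35 + 7*(54 - 60) = -35 + 7*(-6) = -35 - 42 = -77)
Q(-105) + g(31, 3) = -77 - 20 = -97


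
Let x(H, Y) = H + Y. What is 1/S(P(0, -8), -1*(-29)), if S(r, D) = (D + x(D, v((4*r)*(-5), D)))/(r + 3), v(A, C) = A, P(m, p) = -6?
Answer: -3/178 ≈ -0.016854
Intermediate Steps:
S(r, D) = (-20*r + 2*D)/(3 + r) (S(r, D) = (D + (D + (4*r)*(-5)))/(r + 3) = (D + (D - 20*r))/(3 + r) = (-20*r + 2*D)/(3 + r))
1/S(P(0, -8), -1*(-29)) = 1/(2*(-1*(-29) - 10*(-6))/(3 - 6)) = 1/(2*(29 + 60)/(-3)) = 1/(2*(-⅓)*89) = 1/(-178/3) = -3/178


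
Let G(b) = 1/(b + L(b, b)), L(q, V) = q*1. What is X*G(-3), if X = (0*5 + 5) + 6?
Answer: -11/6 ≈ -1.8333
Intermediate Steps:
L(q, V) = q
X = 11 (X = (0 + 5) + 6 = 5 + 6 = 11)
G(b) = 1/(2*b) (G(b) = 1/(b + b) = 1/(2*b))
X*G(-3) = 11*((½)/(-3)) = 11*((½)*(-⅓)) = 11*(-⅙) = -11/6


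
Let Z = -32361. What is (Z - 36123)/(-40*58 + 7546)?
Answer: -878/67 ≈ -13.104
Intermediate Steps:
(Z - 36123)/(-40*58 + 7546) = (-32361 - 36123)/(-40*58 + 7546) = -68484/(-2320 + 7546) = -68484/5226 = -68484*1/5226 = -878/67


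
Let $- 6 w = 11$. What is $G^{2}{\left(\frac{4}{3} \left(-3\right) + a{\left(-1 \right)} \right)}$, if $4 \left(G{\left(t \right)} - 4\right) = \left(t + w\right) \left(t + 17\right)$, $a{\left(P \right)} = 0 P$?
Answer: $\frac{128881}{576} \approx 223.75$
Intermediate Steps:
$w = - \frac{11}{6}$ ($w = \left(- \frac{1}{6}\right) 11 = - \frac{11}{6} \approx -1.8333$)
$a{\left(P \right)} = 0$
$G{\left(t \right)} = 4 + \frac{\left(17 + t\right) \left(- \frac{11}{6} + t\right)}{4}$ ($G{\left(t \right)} = 4 + \frac{\left(t - \frac{11}{6}\right) \left(t + 17\right)}{4} = 4 + \frac{\left(- \frac{11}{6} + t\right) \left(17 + t\right)}{4} = 4 + \frac{\left(17 + t\right) \left(- \frac{11}{6} + t\right)}{4}$)
$G^{2}{\left(\frac{4}{3} \left(-3\right) + a{\left(-1 \right)} \right)} = \left(- \frac{91}{24} + \frac{\left(\frac{4}{3} \left(-3\right) + 0\right)^{2}}{4} + \frac{91 \left(\frac{4}{3} \left(-3\right) + 0\right)}{24}\right)^{2} = \left(- \frac{91}{24} + \frac{\left(-4 + 0\right)^{2}}{4} + \frac{91 \left(-4 + 0\right)}{24}\right)^{2} = \left(- \frac{91}{24} + \frac{\left(-4\right)^{2}}{4} + \frac{91}{24} \left(-4\right)\right)^{2} = \left(- \frac{91}{24} + \frac{1}{4} \cdot 16 - \frac{91}{6}\right)^{2} = \left(- \frac{91}{24} + 4 - \frac{91}{6}\right)^{2} = \left(- \frac{359}{24}\right)^{2} = \frac{128881}{576}$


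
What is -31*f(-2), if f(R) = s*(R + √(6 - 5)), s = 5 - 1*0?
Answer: 155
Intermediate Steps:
s = 5 (s = 5 + 0 = 5)
f(R) = 5 + 5*R (f(R) = 5*(R + √(6 - 5)) = 5*(R + √1) = 5*(R + 1) = 5*(1 + R) = 5 + 5*R)
-31*f(-2) = -31*(5 + 5*(-2)) = -31*(5 - 10) = -31*(-5) = -1*(-155) = 155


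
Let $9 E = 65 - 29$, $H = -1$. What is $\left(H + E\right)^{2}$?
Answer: $9$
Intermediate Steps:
$E = 4$ ($E = \frac{65 - 29}{9} = \frac{1}{9} \cdot 36 = 4$)
$\left(H + E\right)^{2} = \left(-1 + 4\right)^{2} = 3^{2} = 9$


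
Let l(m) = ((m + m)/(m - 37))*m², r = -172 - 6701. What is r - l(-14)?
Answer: -356011/51 ≈ -6980.6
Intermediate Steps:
r = -6873
l(m) = 2*m³/(-37 + m) (l(m) = ((2*m)/(-37 + m))*m² = (2*m/(-37 + m))*m² = 2*m³/(-37 + m))
r - l(-14) = -6873 - 2*(-14)³/(-37 - 14) = -6873 - 2*(-2744)/(-51) = -6873 - 2*(-2744)*(-1)/51 = -6873 - 1*5488/51 = -6873 - 5488/51 = -356011/51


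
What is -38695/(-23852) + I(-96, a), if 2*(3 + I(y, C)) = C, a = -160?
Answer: -1941021/23852 ≈ -81.378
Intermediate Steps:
I(y, C) = -3 + C/2
-38695/(-23852) + I(-96, a) = -38695/(-23852) + (-3 + (1/2)*(-160)) = -38695*(-1/23852) + (-3 - 80) = 38695/23852 - 83 = -1941021/23852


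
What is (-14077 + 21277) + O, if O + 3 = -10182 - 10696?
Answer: -13681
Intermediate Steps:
O = -20881 (O = -3 + (-10182 - 10696) = -3 - 20878 = -20881)
(-14077 + 21277) + O = (-14077 + 21277) - 20881 = 7200 - 20881 = -13681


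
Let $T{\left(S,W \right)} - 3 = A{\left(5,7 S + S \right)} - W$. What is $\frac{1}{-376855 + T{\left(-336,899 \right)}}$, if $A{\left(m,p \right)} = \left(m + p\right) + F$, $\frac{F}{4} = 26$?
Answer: $- \frac{1}{380330} \approx -2.6293 \cdot 10^{-6}$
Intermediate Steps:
$F = 104$ ($F = 4 \cdot 26 = 104$)
$A{\left(m,p \right)} = 104 + m + p$ ($A{\left(m,p \right)} = \left(m + p\right) + 104 = 104 + m + p$)
$T{\left(S,W \right)} = 112 - W + 8 S$ ($T{\left(S,W \right)} = 3 - \left(-109 + W - 8 S\right) = 3 + \left(109 - W + 8 S\right) = 112 - W + 8 S$)
$\frac{1}{-376855 + T{\left(-336,899 \right)}} = \frac{1}{-376855 + \left(112 - 899 + 8 \left(-336\right)\right)} = \frac{1}{-376855 - 3475} = \frac{1}{-380330} = - \frac{1}{380330}$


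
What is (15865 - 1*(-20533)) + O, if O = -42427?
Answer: -6029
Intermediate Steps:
(15865 - 1*(-20533)) + O = (15865 - 1*(-20533)) - 42427 = (15865 + 20533) - 42427 = 36398 - 42427 = -6029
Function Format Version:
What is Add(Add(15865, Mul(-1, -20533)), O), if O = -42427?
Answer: -6029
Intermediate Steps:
Add(Add(15865, Mul(-1, -20533)), O) = Add(Add(15865, Mul(-1, -20533)), -42427) = Add(Add(15865, 20533), -42427) = Add(36398, -42427) = -6029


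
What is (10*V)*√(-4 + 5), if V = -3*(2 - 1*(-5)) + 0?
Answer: -210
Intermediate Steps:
V = -21 (V = -3*(2 + 5) + 0 = -3*7 + 0 = -21 + 0 = -21)
(10*V)*√(-4 + 5) = (10*(-21))*√(-4 + 5) = -210*√1 = -210*1 = -210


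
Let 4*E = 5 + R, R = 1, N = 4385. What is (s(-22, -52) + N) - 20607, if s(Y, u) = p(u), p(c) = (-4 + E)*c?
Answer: -16092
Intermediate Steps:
E = 3/2 (E = (5 + 1)/4 = (¼)*6 = 3/2 ≈ 1.5000)
p(c) = -5*c/2 (p(c) = (-4 + 3/2)*c = -5*c/2)
s(Y, u) = -5*u/2
(s(-22, -52) + N) - 20607 = (-5/2*(-52) + 4385) - 20607 = (130 + 4385) - 20607 = 4515 - 20607 = -16092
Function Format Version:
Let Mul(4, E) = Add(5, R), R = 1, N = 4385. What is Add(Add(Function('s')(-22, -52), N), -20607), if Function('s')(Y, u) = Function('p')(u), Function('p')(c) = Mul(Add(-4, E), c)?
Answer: -16092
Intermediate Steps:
E = Rational(3, 2) (E = Mul(Rational(1, 4), Add(5, 1)) = Mul(Rational(1, 4), 6) = Rational(3, 2) ≈ 1.5000)
Function('p')(c) = Mul(Rational(-5, 2), c) (Function('p')(c) = Mul(Add(-4, Rational(3, 2)), c) = Mul(Rational(-5, 2), c))
Function('s')(Y, u) = Mul(Rational(-5, 2), u)
Add(Add(Function('s')(-22, -52), N), -20607) = Add(Add(Mul(Rational(-5, 2), -52), 4385), -20607) = Add(Add(130, 4385), -20607) = Add(4515, -20607) = -16092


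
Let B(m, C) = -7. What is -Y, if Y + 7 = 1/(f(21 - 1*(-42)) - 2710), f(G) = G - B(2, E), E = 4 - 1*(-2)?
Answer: 18481/2640 ≈ 7.0004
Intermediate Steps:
E = 6 (E = 4 + 2 = 6)
f(G) = 7 + G (f(G) = G - 1*(-7) = G + 7 = 7 + G)
Y = -18481/2640 (Y = -7 + 1/((7 + (21 - 1*(-42))) - 2710) = -7 + 1/((7 + (21 + 42)) - 2710) = -7 + 1/((7 + 63) - 2710) = -7 + 1/(70 - 2710) = -7 + 1/(-2640) = -7 - 1/2640 = -18481/2640 ≈ -7.0004)
-Y = -1*(-18481/2640) = 18481/2640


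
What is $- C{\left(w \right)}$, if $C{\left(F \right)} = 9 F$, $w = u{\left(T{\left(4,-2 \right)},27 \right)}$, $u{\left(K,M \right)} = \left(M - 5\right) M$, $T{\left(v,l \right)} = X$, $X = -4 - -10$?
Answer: $-5346$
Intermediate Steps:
$X = 6$ ($X = -4 + 10 = 6$)
$T{\left(v,l \right)} = 6$
$u{\left(K,M \right)} = M \left(-5 + M\right)$ ($u{\left(K,M \right)} = \left(-5 + M\right) M = M \left(-5 + M\right)$)
$w = 594$ ($w = 27 \left(-5 + 27\right) = 27 \cdot 22 = 594$)
$- C{\left(w \right)} = - 9 \cdot 594 = \left(-1\right) 5346 = -5346$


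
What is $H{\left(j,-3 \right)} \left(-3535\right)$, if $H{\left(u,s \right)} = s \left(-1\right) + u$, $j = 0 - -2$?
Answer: $-17675$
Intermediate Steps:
$j = 2$ ($j = 0 + 2 = 2$)
$H{\left(u,s \right)} = u - s$ ($H{\left(u,s \right)} = - s + u = u - s$)
$H{\left(j,-3 \right)} \left(-3535\right) = \left(2 - -3\right) \left(-3535\right) = \left(2 + 3\right) \left(-3535\right) = 5 \left(-3535\right) = -17675$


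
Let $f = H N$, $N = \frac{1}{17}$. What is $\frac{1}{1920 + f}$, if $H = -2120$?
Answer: $\frac{17}{30520} \approx 0.00055701$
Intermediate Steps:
$N = \frac{1}{17} \approx 0.058824$
$f = - \frac{2120}{17}$ ($f = \left(-2120\right) \frac{1}{17} = - \frac{2120}{17} \approx -124.71$)
$\frac{1}{1920 + f} = \frac{1}{1920 - \frac{2120}{17}} = \frac{1}{\frac{30520}{17}} = \frac{17}{30520}$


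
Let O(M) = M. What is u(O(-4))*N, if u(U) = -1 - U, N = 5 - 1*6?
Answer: -3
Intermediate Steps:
N = -1 (N = 5 - 6 = -1)
u(O(-4))*N = (-1 - 1*(-4))*(-1) = (-1 + 4)*(-1) = 3*(-1) = -3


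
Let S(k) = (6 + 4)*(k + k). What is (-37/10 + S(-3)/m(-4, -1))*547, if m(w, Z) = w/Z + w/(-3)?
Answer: -163553/20 ≈ -8177.6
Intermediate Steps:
S(k) = 20*k (S(k) = 10*(2*k) = 20*k)
m(w, Z) = -w/3 + w/Z (m(w, Z) = w/Z + w*(-1/3) = w/Z - w/3 = -w/3 + w/Z)
(-37/10 + S(-3)/m(-4, -1))*547 = (-37/10 + (20*(-3))/(-1/3*(-4) - 4/(-1)))*547 = (-37*1/10 - 60/(4/3 - 4*(-1)))*547 = (-37/10 - 60/(4/3 + 4))*547 = (-37/10 - 60/16/3)*547 = (-37/10 - 60*3/16)*547 = (-37/10 - 45/4)*547 = -299/20*547 = -163553/20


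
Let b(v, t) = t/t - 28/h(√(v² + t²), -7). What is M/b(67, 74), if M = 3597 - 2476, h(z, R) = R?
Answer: 1121/5 ≈ 224.20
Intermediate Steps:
M = 1121
b(v, t) = 5 (b(v, t) = t/t - 28/(-7) = 1 - 28*(-⅐) = 1 + 4 = 5)
M/b(67, 74) = 1121/5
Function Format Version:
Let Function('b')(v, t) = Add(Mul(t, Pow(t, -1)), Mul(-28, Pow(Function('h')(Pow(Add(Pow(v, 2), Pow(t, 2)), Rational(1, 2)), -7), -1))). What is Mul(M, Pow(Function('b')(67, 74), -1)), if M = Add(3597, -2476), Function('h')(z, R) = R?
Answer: Rational(1121, 5) ≈ 224.20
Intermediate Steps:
M = 1121
Function('b')(v, t) = 5 (Function('b')(v, t) = Add(Mul(t, Pow(t, -1)), Mul(-28, Pow(-7, -1))) = Add(1, Mul(-28, Rational(-1, 7))) = Add(1, 4) = 5)
Mul(M, Pow(Function('b')(67, 74), -1)) = Mul(1121, Pow(5, -1)) = Mul(1121, Rational(1, 5)) = Rational(1121, 5)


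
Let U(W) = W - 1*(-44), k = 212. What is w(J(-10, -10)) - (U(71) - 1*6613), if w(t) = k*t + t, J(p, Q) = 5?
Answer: 7563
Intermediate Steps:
U(W) = 44 + W (U(W) = W + 44 = 44 + W)
w(t) = 213*t (w(t) = 212*t + t = 213*t)
w(J(-10, -10)) - (U(71) - 1*6613) = 213*5 - ((44 + 71) - 1*6613) = 1065 - (115 - 6613) = 1065 - 1*(-6498) = 1065 + 6498 = 7563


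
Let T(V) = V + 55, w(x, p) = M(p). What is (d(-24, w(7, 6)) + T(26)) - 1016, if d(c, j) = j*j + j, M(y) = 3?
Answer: -923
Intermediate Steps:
w(x, p) = 3
d(c, j) = j + j² (d(c, j) = j² + j = j + j²)
T(V) = 55 + V
(d(-24, w(7, 6)) + T(26)) - 1016 = (3*(1 + 3) + (55 + 26)) - 1016 = (3*4 + 81) - 1016 = (12 + 81) - 1016 = 93 - 1016 = -923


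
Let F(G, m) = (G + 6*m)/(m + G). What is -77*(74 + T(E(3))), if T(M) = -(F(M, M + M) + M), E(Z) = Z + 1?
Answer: -15169/3 ≈ -5056.3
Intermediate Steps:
E(Z) = 1 + Z
F(G, m) = (G + 6*m)/(G + m)
T(M) = -13/3 - M (T(M) = -((M + 6*(M + M))/(M + (M + M)) + M) = -((M + 6*(2*M))/(M + 2*M) + M) = -((M + 12*M)/((3*M)) + M) = -((1/(3*M))*(13*M) + M) = -(13/3 + M) = -13/3 - M)
-77*(74 + T(E(3))) = -77*(74 + (-13/3 - (1 + 3))) = -77*(74 + (-13/3 - 1*4)) = -77*(74 + (-13/3 - 4)) = -77*(74 - 25/3) = -77*197/3 = -15169/3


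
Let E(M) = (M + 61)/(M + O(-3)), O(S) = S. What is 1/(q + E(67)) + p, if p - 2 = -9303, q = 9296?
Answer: -86480697/9298 ≈ -9301.0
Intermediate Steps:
E(M) = (61 + M)/(-3 + M) (E(M) = (M + 61)/(M - 3) = (61 + M)/(-3 + M))
p = -9301 (p = 2 - 9303 = -9301)
1/(q + E(67)) + p = 1/(9296 + (61 + 67)/(-3 + 67)) - 9301 = 1/(9296 + 128/64) - 9301 = 1/(9296 + (1/64)*128) - 9301 = 1/(9296 + 2) - 9301 = 1/9298 - 9301 = -86480697/9298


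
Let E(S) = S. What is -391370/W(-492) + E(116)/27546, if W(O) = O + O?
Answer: 299466449/752924 ≈ 397.74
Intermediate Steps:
W(O) = 2*O
-391370/W(-492) + E(116)/27546 = -391370/(2*(-492)) + 116/27546 = -391370/(-984) + 116*(1/27546) = -391370*(-1/984) + 58/13773 = 195685/492 + 58/13773 = 299466449/752924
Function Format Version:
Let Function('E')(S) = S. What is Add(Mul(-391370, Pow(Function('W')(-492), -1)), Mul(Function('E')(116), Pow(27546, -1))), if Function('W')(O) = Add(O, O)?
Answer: Rational(299466449, 752924) ≈ 397.74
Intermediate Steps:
Function('W')(O) = Mul(2, O)
Add(Mul(-391370, Pow(Function('W')(-492), -1)), Mul(Function('E')(116), Pow(27546, -1))) = Add(Mul(-391370, Pow(Mul(2, -492), -1)), Mul(116, Pow(27546, -1))) = Add(Mul(-391370, Pow(-984, -1)), Mul(116, Rational(1, 27546))) = Add(Mul(-391370, Rational(-1, 984)), Rational(58, 13773)) = Add(Rational(195685, 492), Rational(58, 13773)) = Rational(299466449, 752924)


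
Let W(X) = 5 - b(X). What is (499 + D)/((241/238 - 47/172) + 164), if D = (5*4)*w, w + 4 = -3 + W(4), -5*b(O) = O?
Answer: 1944460/674377 ≈ 2.8833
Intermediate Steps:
b(O) = -O/5
W(X) = 5 + X/5 (W(X) = 5 - (-1)*X/5 = 5 + X/5)
w = -6/5 (w = -4 + (-3 + (5 + (⅕)*4)) = -4 + (-3 + (5 + ⅘)) = -4 + (-3 + 29/5) = -4 + 14/5 = -6/5 ≈ -1.2000)
D = -24 (D = (5*4)*(-6/5) = 20*(-6/5) = -24)
(499 + D)/((241/238 - 47/172) + 164) = (499 - 24)/((241/238 - 47/172) + 164) = 475/((241*(1/238) - 47*1/172) + 164) = 475/((241/238 - 47/172) + 164) = 475/(15133/20468 + 164) = 475/(3371885/20468) = 475*(20468/3371885) = 1944460/674377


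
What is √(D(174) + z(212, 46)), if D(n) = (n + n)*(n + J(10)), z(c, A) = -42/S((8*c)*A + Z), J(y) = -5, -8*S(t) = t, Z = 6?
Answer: 30*√2029558421/5573 ≈ 242.51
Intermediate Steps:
S(t) = -t/8
z(c, A) = -42/(-¾ - A*c) (z(c, A) = -42*(-8/((8*c)*A + 6)) = -42*(-8/(8*A*c + 6)) = -42*(-8/(6 + 8*A*c)) = -42/(-¾ - A*c))
D(n) = 2*n*(-5 + n) (D(n) = (n + n)*(n - 5) = (2*n)*(-5 + n) = 2*n*(-5 + n))
√(D(174) + z(212, 46)) = √(2*174*(-5 + 174) + 168/(3 + 4*46*212)) = √(2*174*169 + 168/(3 + 39008)) = √(58812 + 168/39011) = √(58812 + 168*(1/39011)) = √(58812 + 24/5573) = √(327759300/5573) = 30*√2029558421/5573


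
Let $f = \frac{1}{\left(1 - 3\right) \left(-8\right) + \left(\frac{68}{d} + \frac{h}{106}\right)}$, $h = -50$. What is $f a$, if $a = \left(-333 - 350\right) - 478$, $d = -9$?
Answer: $- \frac{553797}{3803} \approx -145.62$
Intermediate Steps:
$a = -1161$ ($a = -683 - 478 = -1161$)
$f = \frac{477}{3803}$ ($f = \frac{1}{\left(1 - 3\right) \left(-8\right) + \left(\frac{68}{-9} - \frac{50}{106}\right)} = \frac{1}{\left(-2\right) \left(-8\right) + \left(68 \left(- \frac{1}{9}\right) - \frac{25}{53}\right)} = \frac{1}{16 - \frac{3829}{477}} = \frac{1}{\frac{3803}{477}} = \frac{477}{3803} \approx 0.12543$)
$f a = \frac{477}{3803} \left(-1161\right) = - \frac{553797}{3803}$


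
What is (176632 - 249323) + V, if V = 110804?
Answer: 38113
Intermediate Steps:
(176632 - 249323) + V = (176632 - 249323) + 110804 = -72691 + 110804 = 38113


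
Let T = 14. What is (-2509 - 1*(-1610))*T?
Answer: -12586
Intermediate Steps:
(-2509 - 1*(-1610))*T = (-2509 - 1*(-1610))*14 = (-2509 + 1610)*14 = -899*14 = -12586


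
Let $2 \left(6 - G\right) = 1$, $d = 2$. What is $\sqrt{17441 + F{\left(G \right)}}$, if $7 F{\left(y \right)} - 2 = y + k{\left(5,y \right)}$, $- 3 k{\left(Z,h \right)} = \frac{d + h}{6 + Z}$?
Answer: $\frac{\sqrt{103413849}}{77} \approx 132.07$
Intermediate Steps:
$G = \frac{11}{2}$ ($G = 6 - \frac{1}{2} = \frac{11}{2} \approx 5.5$)
$k{\left(Z,h \right)} = - \frac{2 + h}{3 \left(6 + Z\right)}$ ($k{\left(Z,h \right)} = - \frac{\left(2 + h\right) \frac{1}{6 + Z}}{3} = - \frac{\frac{1}{6 + Z} \left(2 + h\right)}{3} = - \frac{2 + h}{3 \left(6 + Z\right)}$)
$F{\left(y \right)} = \frac{64}{231} + \frac{32 y}{231}$ ($F{\left(y \right)} = \frac{2}{7} + \frac{y + \frac{-2 - y}{3 \left(6 + 5\right)}}{7} = \frac{2}{7} + \frac{y + \frac{-2 - y}{3 \cdot 11}}{7} = \frac{2}{7} + \frac{y + \frac{1}{3} \cdot \frac{1}{11} \left(-2 - y\right)}{7} = \frac{2}{7} + \frac{y - \left(\frac{2}{33} + \frac{y}{33}\right)}{7} = \frac{2}{7} + \frac{- \frac{2}{33} + \frac{32 y}{33}}{7} = \frac{2}{7} + \left(- \frac{2}{231} + \frac{32 y}{231}\right) = \frac{64}{231} + \frac{32 y}{231}$)
$\sqrt{17441 + F{\left(G \right)}} = \sqrt{17441 + \left(\frac{64}{231} + \frac{32}{231} \cdot \frac{11}{2}\right)} = \sqrt{17441 + \left(\frac{64}{231} + \frac{16}{21}\right)} = \sqrt{17441 + \frac{80}{77}} = \sqrt{\frac{1343037}{77}} = \frac{\sqrt{103413849}}{77}$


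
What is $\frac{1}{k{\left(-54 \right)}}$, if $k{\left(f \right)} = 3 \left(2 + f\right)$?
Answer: $- \frac{1}{156} \approx -0.0064103$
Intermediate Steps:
$k{\left(f \right)} = 6 + 3 f$
$\frac{1}{k{\left(-54 \right)}} = \frac{1}{6 + 3 \left(-54\right)} = \frac{1}{6 - 162} = \frac{1}{-156} = - \frac{1}{156}$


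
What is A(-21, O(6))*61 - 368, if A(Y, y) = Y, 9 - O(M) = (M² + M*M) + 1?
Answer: -1649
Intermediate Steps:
O(M) = 8 - 2*M² (O(M) = 9 - ((M² + M*M) + 1) = 9 - ((M² + M²) + 1) = 9 - (2*M² + 1) = 9 - (1 + 2*M²) = 9 + (-1 - 2*M²) = 8 - 2*M²)
A(-21, O(6))*61 - 368 = -21*61 - 368 = -1281 - 368 = -1649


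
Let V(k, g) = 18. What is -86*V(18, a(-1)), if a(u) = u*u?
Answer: -1548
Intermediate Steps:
a(u) = u²
-86*V(18, a(-1)) = -86*18 = -1548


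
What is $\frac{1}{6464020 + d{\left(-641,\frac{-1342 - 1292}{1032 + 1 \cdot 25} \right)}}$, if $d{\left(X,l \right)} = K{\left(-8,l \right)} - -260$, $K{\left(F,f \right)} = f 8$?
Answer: $\frac{1057}{6832722888} \approx 1.547 \cdot 10^{-7}$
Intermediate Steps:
$K{\left(F,f \right)} = 8 f$
$d{\left(X,l \right)} = 260 + 8 l$ ($d{\left(X,l \right)} = 8 l - -260 = 8 l + 260 = 260 + 8 l$)
$\frac{1}{6464020 + d{\left(-641,\frac{-1342 - 1292}{1032 + 1 \cdot 25} \right)}} = \frac{1}{6464020 + \left(260 + 8 \frac{-1342 - 1292}{1032 + 1 \cdot 25}\right)} = \frac{1}{6464020 + \left(260 + 8 \left(- \frac{2634}{1032 + 25}\right)\right)} = \frac{1}{6464020 + \left(260 + 8 \left(- \frac{2634}{1057}\right)\right)} = \frac{1}{6464020 + \left(260 - \frac{21072}{1057}\right)} = \frac{1}{6464020 + \frac{253748}{1057}} = \frac{1}{\frac{6832722888}{1057}} = \frac{1057}{6832722888}$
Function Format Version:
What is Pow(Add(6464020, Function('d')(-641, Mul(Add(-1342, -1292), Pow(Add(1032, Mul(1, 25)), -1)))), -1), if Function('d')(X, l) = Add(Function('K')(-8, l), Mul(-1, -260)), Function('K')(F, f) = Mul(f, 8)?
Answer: Rational(1057, 6832722888) ≈ 1.5470e-7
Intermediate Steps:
Function('K')(F, f) = Mul(8, f)
Function('d')(X, l) = Add(260, Mul(8, l)) (Function('d')(X, l) = Add(Mul(8, l), Mul(-1, -260)) = Add(Mul(8, l), 260) = Add(260, Mul(8, l)))
Pow(Add(6464020, Function('d')(-641, Mul(Add(-1342, -1292), Pow(Add(1032, Mul(1, 25)), -1)))), -1) = Pow(Add(6464020, Add(260, Mul(8, Mul(Add(-1342, -1292), Pow(Add(1032, Mul(1, 25)), -1))))), -1) = Pow(Add(6464020, Add(260, Mul(8, Mul(-2634, Pow(Add(1032, 25), -1))))), -1) = Pow(Add(6464020, Add(260, Mul(8, Mul(-2634, Pow(1057, -1))))), -1) = Pow(Add(6464020, Add(260, Mul(8, Mul(-2634, Rational(1, 1057))))), -1) = Pow(Add(6464020, Add(260, Mul(8, Rational(-2634, 1057)))), -1) = Pow(Add(6464020, Add(260, Rational(-21072, 1057))), -1) = Pow(Add(6464020, Rational(253748, 1057)), -1) = Pow(Rational(6832722888, 1057), -1) = Rational(1057, 6832722888)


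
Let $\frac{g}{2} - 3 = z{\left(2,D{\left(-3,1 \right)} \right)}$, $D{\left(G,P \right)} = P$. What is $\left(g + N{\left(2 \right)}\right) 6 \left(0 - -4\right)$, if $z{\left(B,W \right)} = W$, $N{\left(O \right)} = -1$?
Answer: $168$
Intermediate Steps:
$g = 8$ ($g = 6 + 2 \cdot 1 = 6 + 2 = 8$)
$\left(g + N{\left(2 \right)}\right) 6 \left(0 - -4\right) = \left(8 - 1\right) 6 \left(0 - -4\right) = 7 \cdot 6 \left(0 + 4\right) = 7 \cdot 6 \cdot 4 = 7 \cdot 24 = 168$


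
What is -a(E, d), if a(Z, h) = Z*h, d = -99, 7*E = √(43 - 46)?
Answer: 99*I*√3/7 ≈ 24.496*I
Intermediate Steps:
E = I*√3/7 (E = √(43 - 46)/7 = √(-3)/7 = (I*√3)/7 = I*√3/7 ≈ 0.24744*I)
-a(E, d) = -I*√3/7*(-99) = -(-99)*I*√3/7 = 99*I*√3/7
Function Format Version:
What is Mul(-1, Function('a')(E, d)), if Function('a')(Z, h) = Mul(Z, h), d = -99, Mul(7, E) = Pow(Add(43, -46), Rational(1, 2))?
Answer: Mul(Rational(99, 7), I, Pow(3, Rational(1, 2))) ≈ Mul(24.496, I)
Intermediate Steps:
E = Mul(Rational(1, 7), I, Pow(3, Rational(1, 2))) (E = Mul(Rational(1, 7), Pow(Add(43, -46), Rational(1, 2))) = Mul(Rational(1, 7), Pow(-3, Rational(1, 2))) = Mul(Rational(1, 7), Mul(I, Pow(3, Rational(1, 2)))) = Mul(Rational(1, 7), I, Pow(3, Rational(1, 2))) ≈ Mul(0.24744, I))
Mul(-1, Function('a')(E, d)) = Mul(-1, Mul(Mul(Rational(1, 7), I, Pow(3, Rational(1, 2))), -99)) = Mul(-1, Mul(Rational(-99, 7), I, Pow(3, Rational(1, 2)))) = Mul(Rational(99, 7), I, Pow(3, Rational(1, 2)))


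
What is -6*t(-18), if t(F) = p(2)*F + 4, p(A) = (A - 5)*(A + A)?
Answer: -1320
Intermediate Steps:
p(A) = 2*A*(-5 + A) (p(A) = (-5 + A)*(2*A) = 2*A*(-5 + A))
t(F) = 4 - 12*F (t(F) = (2*2*(-5 + 2))*F + 4 = (2*2*(-3))*F + 4 = -12*F + 4 = 4 - 12*F)
-6*t(-18) = -6*(4 - 12*(-18)) = -6*(4 + 216) = -6*220 = -1320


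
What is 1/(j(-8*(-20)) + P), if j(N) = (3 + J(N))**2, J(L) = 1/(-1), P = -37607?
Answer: -1/37603 ≈ -2.6594e-5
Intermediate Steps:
J(L) = -1
j(N) = 4 (j(N) = (3 - 1)**2 = 2**2 = 4)
1/(j(-8*(-20)) + P) = 1/(4 - 37607) = 1/(-37603) = -1/37603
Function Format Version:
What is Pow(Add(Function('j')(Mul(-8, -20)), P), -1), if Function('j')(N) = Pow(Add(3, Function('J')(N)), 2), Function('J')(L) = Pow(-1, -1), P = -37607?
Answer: Rational(-1, 37603) ≈ -2.6594e-5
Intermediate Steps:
Function('J')(L) = -1
Function('j')(N) = 4 (Function('j')(N) = Pow(Add(3, -1), 2) = Pow(2, 2) = 4)
Pow(Add(Function('j')(Mul(-8, -20)), P), -1) = Pow(Add(4, -37607), -1) = Pow(-37603, -1) = Rational(-1, 37603)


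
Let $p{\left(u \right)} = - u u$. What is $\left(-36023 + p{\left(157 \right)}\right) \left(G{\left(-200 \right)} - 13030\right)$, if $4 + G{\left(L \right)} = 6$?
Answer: $790434816$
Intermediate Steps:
$G{\left(L \right)} = 2$ ($G{\left(L \right)} = -4 + 6 = 2$)
$p{\left(u \right)} = - u^{2}$
$\left(-36023 + p{\left(157 \right)}\right) \left(G{\left(-200 \right)} - 13030\right) = \left(-36023 - 157^{2}\right) \left(2 - 13030\right) = \left(-36023 - 24649\right) \left(-13028\right) = \left(-60672\right) \left(-13028\right) = 790434816$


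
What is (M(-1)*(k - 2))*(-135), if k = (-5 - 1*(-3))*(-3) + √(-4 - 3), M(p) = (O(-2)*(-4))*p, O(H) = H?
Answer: 4320 + 1080*I*√7 ≈ 4320.0 + 2857.4*I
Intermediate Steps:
M(p) = 8*p (M(p) = (-2*(-4))*p = 8*p)
k = 6 + I*√7 (k = (-5 + 3)*(-3) + √(-7) = -2*(-3) + I*√7 = 6 + I*√7 ≈ 6.0 + 2.6458*I)
(M(-1)*(k - 2))*(-135) = ((8*(-1))*((6 + I*√7) - 2))*(-135) = -8*(4 + I*√7)*(-135) = (-32 - 8*I*√7)*(-135) = 4320 + 1080*I*√7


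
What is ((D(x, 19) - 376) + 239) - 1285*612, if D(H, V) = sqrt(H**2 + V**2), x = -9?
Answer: -786557 + sqrt(442) ≈ -7.8654e+5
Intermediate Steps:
((D(x, 19) - 376) + 239) - 1285*612 = ((sqrt((-9)**2 + 19**2) - 376) + 239) - 1285*612 = ((sqrt(81 + 361) - 376) + 239) - 786420 = ((sqrt(442) - 376) + 239) - 786420 = ((-376 + sqrt(442)) + 239) - 786420 = (-137 + sqrt(442)) - 786420 = -786557 + sqrt(442)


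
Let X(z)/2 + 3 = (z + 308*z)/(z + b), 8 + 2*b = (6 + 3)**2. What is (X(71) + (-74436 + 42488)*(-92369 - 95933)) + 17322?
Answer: 1293416354336/215 ≈ 6.0159e+9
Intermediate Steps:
b = 73/2 (b = -4 + (6 + 3)**2/2 = -4 + (1/2)*9**2 = -4 + (1/2)*81 = -4 + 81/2 = 73/2 ≈ 36.500)
X(z) = -6 + 618*z/(73/2 + z) (X(z) = -6 + 2*((z + 308*z)/(z + 73/2)) = -6 + 2*((309*z)/(73/2 + z)) = -6 + 2*(309*z/(73/2 + z)) = -6 + 618*z/(73/2 + z))
(X(71) + (-74436 + 42488)*(-92369 - 95933)) + 17322 = (6*(-73 + 204*71)/(73 + 2*71) + (-74436 + 42488)*(-92369 - 95933)) + 17322 = (6*(-73 + 14484)/(73 + 142) - 31948*(-188302)) + 17322 = (6*14411/215 + 6015872296) + 17322 = (6*(1/215)*14411 + 6015872296) + 17322 = (86466/215 + 6015872296) + 17322 = 1293412630106/215 + 17322 = 1293416354336/215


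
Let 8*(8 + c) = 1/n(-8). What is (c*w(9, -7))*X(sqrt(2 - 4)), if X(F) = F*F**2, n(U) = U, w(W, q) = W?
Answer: 4617*I*sqrt(2)/32 ≈ 204.04*I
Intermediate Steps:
c = -513/64 (c = -8 + (1/8)/(-8) = -8 + (1/8)*(-1/8) = -8 - 1/64 = -513/64 ≈ -8.0156)
X(F) = F**3
(c*w(9, -7))*X(sqrt(2 - 4)) = (-513/64*9)*(sqrt(2 - 4))**3 = -4617*(-2*I*sqrt(2))/64 = -(-4617)*I*sqrt(2)/32 = 4617*I*sqrt(2)/32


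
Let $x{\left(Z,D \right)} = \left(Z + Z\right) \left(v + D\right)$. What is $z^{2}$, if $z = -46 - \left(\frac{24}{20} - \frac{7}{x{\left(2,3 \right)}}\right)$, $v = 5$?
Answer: $\frac{56505289}{25600} \approx 2207.2$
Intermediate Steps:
$x{\left(Z,D \right)} = 2 Z \left(5 + D\right)$ ($x{\left(Z,D \right)} = \left(Z + Z\right) \left(5 + D\right) = 2 Z \left(5 + D\right)$)
$z = - \frac{7517}{160}$ ($z = -46 - \left(\frac{24}{20} - \frac{7}{2 \cdot 2 \left(5 + 3\right)}\right) = -46 - \left(24 \cdot \frac{1}{20} - \frac{7}{2 \cdot 2 \cdot 8}\right) = -46 - \left(\frac{6}{5} - \frac{7}{32}\right) = -46 - \frac{157}{160} = - \frac{7517}{160} \approx -46.981$)
$z^{2} = \left(- \frac{7517}{160}\right)^{2} = \frac{56505289}{25600}$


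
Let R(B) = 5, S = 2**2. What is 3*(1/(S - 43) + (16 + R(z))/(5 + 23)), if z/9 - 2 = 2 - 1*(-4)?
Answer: 113/52 ≈ 2.1731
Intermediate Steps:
z = 72 (z = 18 + 9*(2 - 1*(-4)) = 18 + 9*(2 + 4) = 18 + 9*6 = 18 + 54 = 72)
S = 4
3*(1/(S - 43) + (16 + R(z))/(5 + 23)) = 3*(1/(4 - 43) + (16 + 5)/(5 + 23)) = 3*(1/(-39) + 21/28) = 3*(-1/39 + 21*(1/28)) = 3*(-1/39 + 3/4) = 3*(113/156) = 113/52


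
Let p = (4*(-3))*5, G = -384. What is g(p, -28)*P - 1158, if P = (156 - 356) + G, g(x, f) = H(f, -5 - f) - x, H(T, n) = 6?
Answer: -39702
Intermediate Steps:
p = -60 (p = -12*5 = -60)
g(x, f) = 6 - x
P = -584 (P = (156 - 356) - 384 = -200 - 384 = -584)
g(p, -28)*P - 1158 = (6 - 1*(-60))*(-584) - 1158 = (6 + 60)*(-584) - 1158 = 66*(-584) - 1158 = -38544 - 1158 = -39702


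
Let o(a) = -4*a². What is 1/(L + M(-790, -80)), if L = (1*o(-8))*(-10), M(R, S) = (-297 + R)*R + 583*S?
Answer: 1/814650 ≈ 1.2275e-6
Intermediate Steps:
M(R, S) = 583*S + R*(-297 + R) (M(R, S) = R*(-297 + R) + 583*S = 583*S + R*(-297 + R))
L = 2560 (L = (1*(-4*(-8)²))*(-10) = (1*(-4*64))*(-10) = (1*(-256))*(-10) = -256*(-10) = 2560)
1/(L + M(-790, -80)) = 1/(2560 + ((-790)² - 297*(-790) + 583*(-80))) = 1/(2560 + (624100 + 234630 - 46640)) = 1/(2560 + 812090) = 1/814650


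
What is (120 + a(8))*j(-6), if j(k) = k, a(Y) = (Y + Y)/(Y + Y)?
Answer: -726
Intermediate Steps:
a(Y) = 1 (a(Y) = (2*Y)/((2*Y)) = (2*Y)*(1/(2*Y)) = 1)
(120 + a(8))*j(-6) = (120 + 1)*(-6) = 121*(-6) = -726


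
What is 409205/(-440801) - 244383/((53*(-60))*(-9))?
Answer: -751168037/79344180 ≈ -9.4672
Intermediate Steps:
409205/(-440801) - 244383/((53*(-60))*(-9)) = 409205*(-1/440801) - 244383/((-3180*(-9))) = -409205/440801 - 244383/28620 = -409205/440801 - 244383*1/28620 = -409205/440801 - 1537/180 = -751168037/79344180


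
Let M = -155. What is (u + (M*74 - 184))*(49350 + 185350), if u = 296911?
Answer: 66949817900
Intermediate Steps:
(u + (M*74 - 184))*(49350 + 185350) = (296911 + (-155*74 - 184))*(49350 + 185350) = (296911 + (-11470 - 184))*234700 = (296911 - 11654)*234700 = 285257*234700 = 66949817900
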